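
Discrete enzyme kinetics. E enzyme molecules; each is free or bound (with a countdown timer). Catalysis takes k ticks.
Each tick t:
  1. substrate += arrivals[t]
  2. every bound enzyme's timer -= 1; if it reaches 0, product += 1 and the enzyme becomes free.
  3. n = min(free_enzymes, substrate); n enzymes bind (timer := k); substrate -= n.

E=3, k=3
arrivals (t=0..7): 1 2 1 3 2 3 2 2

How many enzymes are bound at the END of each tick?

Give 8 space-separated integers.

Answer: 1 3 3 3 3 3 3 3

Derivation:
t=0: arr=1 -> substrate=0 bound=1 product=0
t=1: arr=2 -> substrate=0 bound=3 product=0
t=2: arr=1 -> substrate=1 bound=3 product=0
t=3: arr=3 -> substrate=3 bound=3 product=1
t=4: arr=2 -> substrate=3 bound=3 product=3
t=5: arr=3 -> substrate=6 bound=3 product=3
t=6: arr=2 -> substrate=7 bound=3 product=4
t=7: arr=2 -> substrate=7 bound=3 product=6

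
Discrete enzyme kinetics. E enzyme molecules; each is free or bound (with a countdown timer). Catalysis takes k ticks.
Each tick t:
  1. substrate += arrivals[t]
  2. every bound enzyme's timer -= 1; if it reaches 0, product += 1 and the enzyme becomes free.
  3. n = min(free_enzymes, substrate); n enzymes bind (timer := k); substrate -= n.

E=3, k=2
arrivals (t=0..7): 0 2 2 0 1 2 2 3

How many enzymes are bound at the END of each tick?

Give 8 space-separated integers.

t=0: arr=0 -> substrate=0 bound=0 product=0
t=1: arr=2 -> substrate=0 bound=2 product=0
t=2: arr=2 -> substrate=1 bound=3 product=0
t=3: arr=0 -> substrate=0 bound=2 product=2
t=4: arr=1 -> substrate=0 bound=2 product=3
t=5: arr=2 -> substrate=0 bound=3 product=4
t=6: arr=2 -> substrate=1 bound=3 product=5
t=7: arr=3 -> substrate=2 bound=3 product=7

Answer: 0 2 3 2 2 3 3 3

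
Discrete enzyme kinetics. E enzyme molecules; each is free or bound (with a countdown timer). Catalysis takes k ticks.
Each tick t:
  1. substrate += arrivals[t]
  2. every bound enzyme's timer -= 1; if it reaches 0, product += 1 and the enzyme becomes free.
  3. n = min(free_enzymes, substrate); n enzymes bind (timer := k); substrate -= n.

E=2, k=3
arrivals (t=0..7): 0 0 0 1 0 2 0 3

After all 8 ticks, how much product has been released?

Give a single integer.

t=0: arr=0 -> substrate=0 bound=0 product=0
t=1: arr=0 -> substrate=0 bound=0 product=0
t=2: arr=0 -> substrate=0 bound=0 product=0
t=3: arr=1 -> substrate=0 bound=1 product=0
t=4: arr=0 -> substrate=0 bound=1 product=0
t=5: arr=2 -> substrate=1 bound=2 product=0
t=6: arr=0 -> substrate=0 bound=2 product=1
t=7: arr=3 -> substrate=3 bound=2 product=1

Answer: 1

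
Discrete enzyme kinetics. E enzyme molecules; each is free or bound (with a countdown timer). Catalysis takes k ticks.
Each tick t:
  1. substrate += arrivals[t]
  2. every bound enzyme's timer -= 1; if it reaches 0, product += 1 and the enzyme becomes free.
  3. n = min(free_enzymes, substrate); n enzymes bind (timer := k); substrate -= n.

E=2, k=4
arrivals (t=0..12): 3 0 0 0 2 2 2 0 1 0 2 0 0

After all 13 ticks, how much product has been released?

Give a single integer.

Answer: 6

Derivation:
t=0: arr=3 -> substrate=1 bound=2 product=0
t=1: arr=0 -> substrate=1 bound=2 product=0
t=2: arr=0 -> substrate=1 bound=2 product=0
t=3: arr=0 -> substrate=1 bound=2 product=0
t=4: arr=2 -> substrate=1 bound=2 product=2
t=5: arr=2 -> substrate=3 bound=2 product=2
t=6: arr=2 -> substrate=5 bound=2 product=2
t=7: arr=0 -> substrate=5 bound=2 product=2
t=8: arr=1 -> substrate=4 bound=2 product=4
t=9: arr=0 -> substrate=4 bound=2 product=4
t=10: arr=2 -> substrate=6 bound=2 product=4
t=11: arr=0 -> substrate=6 bound=2 product=4
t=12: arr=0 -> substrate=4 bound=2 product=6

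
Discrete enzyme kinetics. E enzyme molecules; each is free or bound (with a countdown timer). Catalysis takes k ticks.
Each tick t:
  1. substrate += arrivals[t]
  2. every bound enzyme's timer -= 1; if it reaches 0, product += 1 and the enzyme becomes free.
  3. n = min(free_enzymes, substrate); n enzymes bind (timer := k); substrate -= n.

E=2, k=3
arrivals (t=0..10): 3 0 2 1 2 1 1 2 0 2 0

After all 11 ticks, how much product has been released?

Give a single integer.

Answer: 6

Derivation:
t=0: arr=3 -> substrate=1 bound=2 product=0
t=1: arr=0 -> substrate=1 bound=2 product=0
t=2: arr=2 -> substrate=3 bound=2 product=0
t=3: arr=1 -> substrate=2 bound=2 product=2
t=4: arr=2 -> substrate=4 bound=2 product=2
t=5: arr=1 -> substrate=5 bound=2 product=2
t=6: arr=1 -> substrate=4 bound=2 product=4
t=7: arr=2 -> substrate=6 bound=2 product=4
t=8: arr=0 -> substrate=6 bound=2 product=4
t=9: arr=2 -> substrate=6 bound=2 product=6
t=10: arr=0 -> substrate=6 bound=2 product=6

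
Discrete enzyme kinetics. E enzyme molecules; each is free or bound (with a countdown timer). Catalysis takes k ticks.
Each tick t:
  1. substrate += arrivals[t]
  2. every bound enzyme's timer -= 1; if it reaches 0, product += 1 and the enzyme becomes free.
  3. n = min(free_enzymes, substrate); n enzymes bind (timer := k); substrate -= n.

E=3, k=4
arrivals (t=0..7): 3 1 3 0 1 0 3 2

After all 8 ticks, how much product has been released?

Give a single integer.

Answer: 3

Derivation:
t=0: arr=3 -> substrate=0 bound=3 product=0
t=1: arr=1 -> substrate=1 bound=3 product=0
t=2: arr=3 -> substrate=4 bound=3 product=0
t=3: arr=0 -> substrate=4 bound=3 product=0
t=4: arr=1 -> substrate=2 bound=3 product=3
t=5: arr=0 -> substrate=2 bound=3 product=3
t=6: arr=3 -> substrate=5 bound=3 product=3
t=7: arr=2 -> substrate=7 bound=3 product=3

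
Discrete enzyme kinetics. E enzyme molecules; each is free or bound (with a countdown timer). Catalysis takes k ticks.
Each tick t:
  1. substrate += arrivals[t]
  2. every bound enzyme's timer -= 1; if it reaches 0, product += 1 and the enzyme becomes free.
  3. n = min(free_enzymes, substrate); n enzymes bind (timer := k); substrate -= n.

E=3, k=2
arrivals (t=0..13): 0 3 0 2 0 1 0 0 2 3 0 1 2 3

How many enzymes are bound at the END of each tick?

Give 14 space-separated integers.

t=0: arr=0 -> substrate=0 bound=0 product=0
t=1: arr=3 -> substrate=0 bound=3 product=0
t=2: arr=0 -> substrate=0 bound=3 product=0
t=3: arr=2 -> substrate=0 bound=2 product=3
t=4: arr=0 -> substrate=0 bound=2 product=3
t=5: arr=1 -> substrate=0 bound=1 product=5
t=6: arr=0 -> substrate=0 bound=1 product=5
t=7: arr=0 -> substrate=0 bound=0 product=6
t=8: arr=2 -> substrate=0 bound=2 product=6
t=9: arr=3 -> substrate=2 bound=3 product=6
t=10: arr=0 -> substrate=0 bound=3 product=8
t=11: arr=1 -> substrate=0 bound=3 product=9
t=12: arr=2 -> substrate=0 bound=3 product=11
t=13: arr=3 -> substrate=2 bound=3 product=12

Answer: 0 3 3 2 2 1 1 0 2 3 3 3 3 3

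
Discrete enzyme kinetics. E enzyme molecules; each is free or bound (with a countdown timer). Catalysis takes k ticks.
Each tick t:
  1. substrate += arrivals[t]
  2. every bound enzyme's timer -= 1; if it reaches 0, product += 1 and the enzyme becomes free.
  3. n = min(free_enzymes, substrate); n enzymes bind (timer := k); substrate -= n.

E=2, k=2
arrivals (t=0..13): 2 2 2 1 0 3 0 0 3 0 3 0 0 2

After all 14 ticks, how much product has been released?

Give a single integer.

t=0: arr=2 -> substrate=0 bound=2 product=0
t=1: arr=2 -> substrate=2 bound=2 product=0
t=2: arr=2 -> substrate=2 bound=2 product=2
t=3: arr=1 -> substrate=3 bound=2 product=2
t=4: arr=0 -> substrate=1 bound=2 product=4
t=5: arr=3 -> substrate=4 bound=2 product=4
t=6: arr=0 -> substrate=2 bound=2 product=6
t=7: arr=0 -> substrate=2 bound=2 product=6
t=8: arr=3 -> substrate=3 bound=2 product=8
t=9: arr=0 -> substrate=3 bound=2 product=8
t=10: arr=3 -> substrate=4 bound=2 product=10
t=11: arr=0 -> substrate=4 bound=2 product=10
t=12: arr=0 -> substrate=2 bound=2 product=12
t=13: arr=2 -> substrate=4 bound=2 product=12

Answer: 12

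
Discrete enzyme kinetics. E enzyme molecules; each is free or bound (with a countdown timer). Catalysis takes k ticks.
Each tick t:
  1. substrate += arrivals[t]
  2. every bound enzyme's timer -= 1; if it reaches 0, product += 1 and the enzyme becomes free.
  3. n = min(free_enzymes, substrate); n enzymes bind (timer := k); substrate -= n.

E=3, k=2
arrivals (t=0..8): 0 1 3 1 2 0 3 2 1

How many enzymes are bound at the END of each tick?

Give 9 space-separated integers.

t=0: arr=0 -> substrate=0 bound=0 product=0
t=1: arr=1 -> substrate=0 bound=1 product=0
t=2: arr=3 -> substrate=1 bound=3 product=0
t=3: arr=1 -> substrate=1 bound=3 product=1
t=4: arr=2 -> substrate=1 bound=3 product=3
t=5: arr=0 -> substrate=0 bound=3 product=4
t=6: arr=3 -> substrate=1 bound=3 product=6
t=7: arr=2 -> substrate=2 bound=3 product=7
t=8: arr=1 -> substrate=1 bound=3 product=9

Answer: 0 1 3 3 3 3 3 3 3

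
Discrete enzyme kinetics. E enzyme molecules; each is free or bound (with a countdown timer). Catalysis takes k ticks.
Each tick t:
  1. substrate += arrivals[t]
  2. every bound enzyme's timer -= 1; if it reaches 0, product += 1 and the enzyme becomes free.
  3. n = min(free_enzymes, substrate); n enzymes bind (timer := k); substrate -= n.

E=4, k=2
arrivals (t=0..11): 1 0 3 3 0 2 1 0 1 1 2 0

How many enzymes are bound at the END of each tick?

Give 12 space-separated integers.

Answer: 1 1 3 4 3 4 3 1 1 2 3 2

Derivation:
t=0: arr=1 -> substrate=0 bound=1 product=0
t=1: arr=0 -> substrate=0 bound=1 product=0
t=2: arr=3 -> substrate=0 bound=3 product=1
t=3: arr=3 -> substrate=2 bound=4 product=1
t=4: arr=0 -> substrate=0 bound=3 product=4
t=5: arr=2 -> substrate=0 bound=4 product=5
t=6: arr=1 -> substrate=0 bound=3 product=7
t=7: arr=0 -> substrate=0 bound=1 product=9
t=8: arr=1 -> substrate=0 bound=1 product=10
t=9: arr=1 -> substrate=0 bound=2 product=10
t=10: arr=2 -> substrate=0 bound=3 product=11
t=11: arr=0 -> substrate=0 bound=2 product=12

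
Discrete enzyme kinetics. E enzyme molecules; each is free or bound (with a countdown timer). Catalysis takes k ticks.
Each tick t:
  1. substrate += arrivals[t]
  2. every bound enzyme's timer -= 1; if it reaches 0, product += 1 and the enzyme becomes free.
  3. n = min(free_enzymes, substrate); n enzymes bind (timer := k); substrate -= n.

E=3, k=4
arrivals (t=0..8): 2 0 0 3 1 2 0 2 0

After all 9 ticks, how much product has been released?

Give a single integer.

t=0: arr=2 -> substrate=0 bound=2 product=0
t=1: arr=0 -> substrate=0 bound=2 product=0
t=2: arr=0 -> substrate=0 bound=2 product=0
t=3: arr=3 -> substrate=2 bound=3 product=0
t=4: arr=1 -> substrate=1 bound=3 product=2
t=5: arr=2 -> substrate=3 bound=3 product=2
t=6: arr=0 -> substrate=3 bound=3 product=2
t=7: arr=2 -> substrate=4 bound=3 product=3
t=8: arr=0 -> substrate=2 bound=3 product=5

Answer: 5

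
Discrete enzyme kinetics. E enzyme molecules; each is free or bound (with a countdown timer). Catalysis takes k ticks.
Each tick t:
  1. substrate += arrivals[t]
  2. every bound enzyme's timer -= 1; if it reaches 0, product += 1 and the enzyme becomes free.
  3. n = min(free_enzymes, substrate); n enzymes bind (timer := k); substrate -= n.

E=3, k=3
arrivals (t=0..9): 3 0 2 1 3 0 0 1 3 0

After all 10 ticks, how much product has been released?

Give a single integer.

t=0: arr=3 -> substrate=0 bound=3 product=0
t=1: arr=0 -> substrate=0 bound=3 product=0
t=2: arr=2 -> substrate=2 bound=3 product=0
t=3: arr=1 -> substrate=0 bound=3 product=3
t=4: arr=3 -> substrate=3 bound=3 product=3
t=5: arr=0 -> substrate=3 bound=3 product=3
t=6: arr=0 -> substrate=0 bound=3 product=6
t=7: arr=1 -> substrate=1 bound=3 product=6
t=8: arr=3 -> substrate=4 bound=3 product=6
t=9: arr=0 -> substrate=1 bound=3 product=9

Answer: 9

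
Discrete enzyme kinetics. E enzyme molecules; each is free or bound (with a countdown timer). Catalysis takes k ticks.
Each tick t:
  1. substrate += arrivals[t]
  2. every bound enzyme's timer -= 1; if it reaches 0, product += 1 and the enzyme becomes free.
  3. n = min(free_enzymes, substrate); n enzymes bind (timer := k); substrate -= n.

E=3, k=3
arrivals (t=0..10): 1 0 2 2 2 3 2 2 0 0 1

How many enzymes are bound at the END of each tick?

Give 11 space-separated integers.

Answer: 1 1 3 3 3 3 3 3 3 3 3

Derivation:
t=0: arr=1 -> substrate=0 bound=1 product=0
t=1: arr=0 -> substrate=0 bound=1 product=0
t=2: arr=2 -> substrate=0 bound=3 product=0
t=3: arr=2 -> substrate=1 bound=3 product=1
t=4: arr=2 -> substrate=3 bound=3 product=1
t=5: arr=3 -> substrate=4 bound=3 product=3
t=6: arr=2 -> substrate=5 bound=3 product=4
t=7: arr=2 -> substrate=7 bound=3 product=4
t=8: arr=0 -> substrate=5 bound=3 product=6
t=9: arr=0 -> substrate=4 bound=3 product=7
t=10: arr=1 -> substrate=5 bound=3 product=7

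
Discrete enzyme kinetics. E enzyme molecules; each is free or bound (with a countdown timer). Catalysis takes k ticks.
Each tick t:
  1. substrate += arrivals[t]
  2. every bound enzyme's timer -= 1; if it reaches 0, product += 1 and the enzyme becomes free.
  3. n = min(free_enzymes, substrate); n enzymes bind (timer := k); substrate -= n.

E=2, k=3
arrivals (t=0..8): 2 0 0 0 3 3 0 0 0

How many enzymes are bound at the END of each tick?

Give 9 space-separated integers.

t=0: arr=2 -> substrate=0 bound=2 product=0
t=1: arr=0 -> substrate=0 bound=2 product=0
t=2: arr=0 -> substrate=0 bound=2 product=0
t=3: arr=0 -> substrate=0 bound=0 product=2
t=4: arr=3 -> substrate=1 bound=2 product=2
t=5: arr=3 -> substrate=4 bound=2 product=2
t=6: arr=0 -> substrate=4 bound=2 product=2
t=7: arr=0 -> substrate=2 bound=2 product=4
t=8: arr=0 -> substrate=2 bound=2 product=4

Answer: 2 2 2 0 2 2 2 2 2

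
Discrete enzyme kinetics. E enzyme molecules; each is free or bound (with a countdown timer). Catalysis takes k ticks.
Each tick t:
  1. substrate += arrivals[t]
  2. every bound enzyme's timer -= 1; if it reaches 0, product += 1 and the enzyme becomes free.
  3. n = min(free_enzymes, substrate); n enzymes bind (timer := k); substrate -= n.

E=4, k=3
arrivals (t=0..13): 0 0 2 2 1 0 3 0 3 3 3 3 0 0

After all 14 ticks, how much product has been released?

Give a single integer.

t=0: arr=0 -> substrate=0 bound=0 product=0
t=1: arr=0 -> substrate=0 bound=0 product=0
t=2: arr=2 -> substrate=0 bound=2 product=0
t=3: arr=2 -> substrate=0 bound=4 product=0
t=4: arr=1 -> substrate=1 bound=4 product=0
t=5: arr=0 -> substrate=0 bound=3 product=2
t=6: arr=3 -> substrate=0 bound=4 product=4
t=7: arr=0 -> substrate=0 bound=4 product=4
t=8: arr=3 -> substrate=2 bound=4 product=5
t=9: arr=3 -> substrate=2 bound=4 product=8
t=10: arr=3 -> substrate=5 bound=4 product=8
t=11: arr=3 -> substrate=7 bound=4 product=9
t=12: arr=0 -> substrate=4 bound=4 product=12
t=13: arr=0 -> substrate=4 bound=4 product=12

Answer: 12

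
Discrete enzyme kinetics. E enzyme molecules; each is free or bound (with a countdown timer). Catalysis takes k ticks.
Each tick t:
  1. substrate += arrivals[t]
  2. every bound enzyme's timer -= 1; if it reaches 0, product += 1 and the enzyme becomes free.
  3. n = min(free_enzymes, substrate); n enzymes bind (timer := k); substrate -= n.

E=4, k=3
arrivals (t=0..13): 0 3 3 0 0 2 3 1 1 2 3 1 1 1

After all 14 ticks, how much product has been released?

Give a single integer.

Answer: 14

Derivation:
t=0: arr=0 -> substrate=0 bound=0 product=0
t=1: arr=3 -> substrate=0 bound=3 product=0
t=2: arr=3 -> substrate=2 bound=4 product=0
t=3: arr=0 -> substrate=2 bound=4 product=0
t=4: arr=0 -> substrate=0 bound=3 product=3
t=5: arr=2 -> substrate=0 bound=4 product=4
t=6: arr=3 -> substrate=3 bound=4 product=4
t=7: arr=1 -> substrate=2 bound=4 product=6
t=8: arr=1 -> substrate=1 bound=4 product=8
t=9: arr=2 -> substrate=3 bound=4 product=8
t=10: arr=3 -> substrate=4 bound=4 product=10
t=11: arr=1 -> substrate=3 bound=4 product=12
t=12: arr=1 -> substrate=4 bound=4 product=12
t=13: arr=1 -> substrate=3 bound=4 product=14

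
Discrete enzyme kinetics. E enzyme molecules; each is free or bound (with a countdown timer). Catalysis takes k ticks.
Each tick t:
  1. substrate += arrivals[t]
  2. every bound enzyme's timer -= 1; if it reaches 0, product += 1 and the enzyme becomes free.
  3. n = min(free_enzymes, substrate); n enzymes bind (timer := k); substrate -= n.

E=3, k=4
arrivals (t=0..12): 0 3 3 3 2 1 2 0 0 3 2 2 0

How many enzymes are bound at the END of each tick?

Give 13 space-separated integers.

Answer: 0 3 3 3 3 3 3 3 3 3 3 3 3

Derivation:
t=0: arr=0 -> substrate=0 bound=0 product=0
t=1: arr=3 -> substrate=0 bound=3 product=0
t=2: arr=3 -> substrate=3 bound=3 product=0
t=3: arr=3 -> substrate=6 bound=3 product=0
t=4: arr=2 -> substrate=8 bound=3 product=0
t=5: arr=1 -> substrate=6 bound=3 product=3
t=6: arr=2 -> substrate=8 bound=3 product=3
t=7: arr=0 -> substrate=8 bound=3 product=3
t=8: arr=0 -> substrate=8 bound=3 product=3
t=9: arr=3 -> substrate=8 bound=3 product=6
t=10: arr=2 -> substrate=10 bound=3 product=6
t=11: arr=2 -> substrate=12 bound=3 product=6
t=12: arr=0 -> substrate=12 bound=3 product=6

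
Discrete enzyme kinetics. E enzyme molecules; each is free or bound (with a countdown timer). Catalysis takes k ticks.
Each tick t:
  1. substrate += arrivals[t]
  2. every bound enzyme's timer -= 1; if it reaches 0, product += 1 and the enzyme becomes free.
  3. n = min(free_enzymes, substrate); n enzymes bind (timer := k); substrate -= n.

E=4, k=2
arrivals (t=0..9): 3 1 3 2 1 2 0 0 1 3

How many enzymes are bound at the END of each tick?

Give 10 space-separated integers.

t=0: arr=3 -> substrate=0 bound=3 product=0
t=1: arr=1 -> substrate=0 bound=4 product=0
t=2: arr=3 -> substrate=0 bound=4 product=3
t=3: arr=2 -> substrate=1 bound=4 product=4
t=4: arr=1 -> substrate=0 bound=3 product=7
t=5: arr=2 -> substrate=0 bound=4 product=8
t=6: arr=0 -> substrate=0 bound=2 product=10
t=7: arr=0 -> substrate=0 bound=0 product=12
t=8: arr=1 -> substrate=0 bound=1 product=12
t=9: arr=3 -> substrate=0 bound=4 product=12

Answer: 3 4 4 4 3 4 2 0 1 4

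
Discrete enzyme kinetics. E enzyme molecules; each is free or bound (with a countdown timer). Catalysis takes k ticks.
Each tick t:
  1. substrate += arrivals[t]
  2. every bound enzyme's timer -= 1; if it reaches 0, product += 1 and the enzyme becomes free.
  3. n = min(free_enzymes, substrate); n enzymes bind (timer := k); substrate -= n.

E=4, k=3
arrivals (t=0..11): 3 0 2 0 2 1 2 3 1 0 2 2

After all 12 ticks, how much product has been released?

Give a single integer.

t=0: arr=3 -> substrate=0 bound=3 product=0
t=1: arr=0 -> substrate=0 bound=3 product=0
t=2: arr=2 -> substrate=1 bound=4 product=0
t=3: arr=0 -> substrate=0 bound=2 product=3
t=4: arr=2 -> substrate=0 bound=4 product=3
t=5: arr=1 -> substrate=0 bound=4 product=4
t=6: arr=2 -> substrate=1 bound=4 product=5
t=7: arr=3 -> substrate=2 bound=4 product=7
t=8: arr=1 -> substrate=2 bound=4 product=8
t=9: arr=0 -> substrate=1 bound=4 product=9
t=10: arr=2 -> substrate=1 bound=4 product=11
t=11: arr=2 -> substrate=2 bound=4 product=12

Answer: 12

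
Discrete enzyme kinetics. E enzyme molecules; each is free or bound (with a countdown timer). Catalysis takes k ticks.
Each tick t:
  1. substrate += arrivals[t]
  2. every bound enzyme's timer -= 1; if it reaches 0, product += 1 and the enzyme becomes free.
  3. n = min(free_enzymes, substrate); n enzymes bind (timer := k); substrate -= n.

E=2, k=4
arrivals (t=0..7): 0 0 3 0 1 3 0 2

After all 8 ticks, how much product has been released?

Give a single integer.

t=0: arr=0 -> substrate=0 bound=0 product=0
t=1: arr=0 -> substrate=0 bound=0 product=0
t=2: arr=3 -> substrate=1 bound=2 product=0
t=3: arr=0 -> substrate=1 bound=2 product=0
t=4: arr=1 -> substrate=2 bound=2 product=0
t=5: arr=3 -> substrate=5 bound=2 product=0
t=6: arr=0 -> substrate=3 bound=2 product=2
t=7: arr=2 -> substrate=5 bound=2 product=2

Answer: 2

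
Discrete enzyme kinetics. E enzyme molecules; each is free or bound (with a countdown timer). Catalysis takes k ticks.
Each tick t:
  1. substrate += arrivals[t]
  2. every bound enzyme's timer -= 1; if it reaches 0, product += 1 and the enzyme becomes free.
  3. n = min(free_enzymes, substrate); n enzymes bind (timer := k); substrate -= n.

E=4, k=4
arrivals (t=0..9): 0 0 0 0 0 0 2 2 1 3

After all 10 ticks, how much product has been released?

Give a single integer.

t=0: arr=0 -> substrate=0 bound=0 product=0
t=1: arr=0 -> substrate=0 bound=0 product=0
t=2: arr=0 -> substrate=0 bound=0 product=0
t=3: arr=0 -> substrate=0 bound=0 product=0
t=4: arr=0 -> substrate=0 bound=0 product=0
t=5: arr=0 -> substrate=0 bound=0 product=0
t=6: arr=2 -> substrate=0 bound=2 product=0
t=7: arr=2 -> substrate=0 bound=4 product=0
t=8: arr=1 -> substrate=1 bound=4 product=0
t=9: arr=3 -> substrate=4 bound=4 product=0

Answer: 0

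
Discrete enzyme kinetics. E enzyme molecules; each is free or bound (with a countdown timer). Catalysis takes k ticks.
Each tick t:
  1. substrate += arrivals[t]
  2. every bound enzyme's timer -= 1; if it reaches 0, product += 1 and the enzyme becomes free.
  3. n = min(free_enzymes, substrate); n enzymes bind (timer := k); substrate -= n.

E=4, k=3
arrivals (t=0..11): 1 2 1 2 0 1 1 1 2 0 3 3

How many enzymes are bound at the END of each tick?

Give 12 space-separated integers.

Answer: 1 3 4 4 3 3 3 3 4 3 4 4

Derivation:
t=0: arr=1 -> substrate=0 bound=1 product=0
t=1: arr=2 -> substrate=0 bound=3 product=0
t=2: arr=1 -> substrate=0 bound=4 product=0
t=3: arr=2 -> substrate=1 bound=4 product=1
t=4: arr=0 -> substrate=0 bound=3 product=3
t=5: arr=1 -> substrate=0 bound=3 product=4
t=6: arr=1 -> substrate=0 bound=3 product=5
t=7: arr=1 -> substrate=0 bound=3 product=6
t=8: arr=2 -> substrate=0 bound=4 product=7
t=9: arr=0 -> substrate=0 bound=3 product=8
t=10: arr=3 -> substrate=1 bound=4 product=9
t=11: arr=3 -> substrate=2 bound=4 product=11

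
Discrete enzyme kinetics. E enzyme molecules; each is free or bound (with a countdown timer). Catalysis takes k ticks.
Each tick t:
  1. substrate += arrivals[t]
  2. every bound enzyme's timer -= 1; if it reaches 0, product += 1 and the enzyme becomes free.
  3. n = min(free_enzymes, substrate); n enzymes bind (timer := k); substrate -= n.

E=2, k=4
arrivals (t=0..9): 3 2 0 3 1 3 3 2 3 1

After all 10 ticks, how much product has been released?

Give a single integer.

t=0: arr=3 -> substrate=1 bound=2 product=0
t=1: arr=2 -> substrate=3 bound=2 product=0
t=2: arr=0 -> substrate=3 bound=2 product=0
t=3: arr=3 -> substrate=6 bound=2 product=0
t=4: arr=1 -> substrate=5 bound=2 product=2
t=5: arr=3 -> substrate=8 bound=2 product=2
t=6: arr=3 -> substrate=11 bound=2 product=2
t=7: arr=2 -> substrate=13 bound=2 product=2
t=8: arr=3 -> substrate=14 bound=2 product=4
t=9: arr=1 -> substrate=15 bound=2 product=4

Answer: 4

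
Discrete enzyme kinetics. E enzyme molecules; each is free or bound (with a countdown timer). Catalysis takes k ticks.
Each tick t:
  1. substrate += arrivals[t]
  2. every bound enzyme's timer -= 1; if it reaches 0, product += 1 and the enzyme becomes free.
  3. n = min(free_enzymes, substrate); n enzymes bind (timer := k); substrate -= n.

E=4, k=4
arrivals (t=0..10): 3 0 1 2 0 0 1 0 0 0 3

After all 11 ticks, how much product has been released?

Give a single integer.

Answer: 7

Derivation:
t=0: arr=3 -> substrate=0 bound=3 product=0
t=1: arr=0 -> substrate=0 bound=3 product=0
t=2: arr=1 -> substrate=0 bound=4 product=0
t=3: arr=2 -> substrate=2 bound=4 product=0
t=4: arr=0 -> substrate=0 bound=3 product=3
t=5: arr=0 -> substrate=0 bound=3 product=3
t=6: arr=1 -> substrate=0 bound=3 product=4
t=7: arr=0 -> substrate=0 bound=3 product=4
t=8: arr=0 -> substrate=0 bound=1 product=6
t=9: arr=0 -> substrate=0 bound=1 product=6
t=10: arr=3 -> substrate=0 bound=3 product=7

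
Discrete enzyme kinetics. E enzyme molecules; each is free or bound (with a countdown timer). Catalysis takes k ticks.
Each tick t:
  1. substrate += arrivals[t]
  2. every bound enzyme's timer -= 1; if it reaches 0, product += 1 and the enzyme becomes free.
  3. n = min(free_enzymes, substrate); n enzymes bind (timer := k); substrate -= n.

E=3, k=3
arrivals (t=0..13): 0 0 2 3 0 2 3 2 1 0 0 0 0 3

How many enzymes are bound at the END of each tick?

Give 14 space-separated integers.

Answer: 0 0 2 3 3 3 3 3 3 3 3 3 3 3

Derivation:
t=0: arr=0 -> substrate=0 bound=0 product=0
t=1: arr=0 -> substrate=0 bound=0 product=0
t=2: arr=2 -> substrate=0 bound=2 product=0
t=3: arr=3 -> substrate=2 bound=3 product=0
t=4: arr=0 -> substrate=2 bound=3 product=0
t=5: arr=2 -> substrate=2 bound=3 product=2
t=6: arr=3 -> substrate=4 bound=3 product=3
t=7: arr=2 -> substrate=6 bound=3 product=3
t=8: arr=1 -> substrate=5 bound=3 product=5
t=9: arr=0 -> substrate=4 bound=3 product=6
t=10: arr=0 -> substrate=4 bound=3 product=6
t=11: arr=0 -> substrate=2 bound=3 product=8
t=12: arr=0 -> substrate=1 bound=3 product=9
t=13: arr=3 -> substrate=4 bound=3 product=9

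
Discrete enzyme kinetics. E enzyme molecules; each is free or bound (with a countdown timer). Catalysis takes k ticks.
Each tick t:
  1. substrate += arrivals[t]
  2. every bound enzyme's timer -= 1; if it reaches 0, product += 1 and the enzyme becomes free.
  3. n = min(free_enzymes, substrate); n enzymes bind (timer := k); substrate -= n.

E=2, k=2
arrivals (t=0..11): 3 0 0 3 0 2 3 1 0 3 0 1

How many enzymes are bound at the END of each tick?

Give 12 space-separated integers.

Answer: 2 2 1 2 2 2 2 2 2 2 2 2

Derivation:
t=0: arr=3 -> substrate=1 bound=2 product=0
t=1: arr=0 -> substrate=1 bound=2 product=0
t=2: arr=0 -> substrate=0 bound=1 product=2
t=3: arr=3 -> substrate=2 bound=2 product=2
t=4: arr=0 -> substrate=1 bound=2 product=3
t=5: arr=2 -> substrate=2 bound=2 product=4
t=6: arr=3 -> substrate=4 bound=2 product=5
t=7: arr=1 -> substrate=4 bound=2 product=6
t=8: arr=0 -> substrate=3 bound=2 product=7
t=9: arr=3 -> substrate=5 bound=2 product=8
t=10: arr=0 -> substrate=4 bound=2 product=9
t=11: arr=1 -> substrate=4 bound=2 product=10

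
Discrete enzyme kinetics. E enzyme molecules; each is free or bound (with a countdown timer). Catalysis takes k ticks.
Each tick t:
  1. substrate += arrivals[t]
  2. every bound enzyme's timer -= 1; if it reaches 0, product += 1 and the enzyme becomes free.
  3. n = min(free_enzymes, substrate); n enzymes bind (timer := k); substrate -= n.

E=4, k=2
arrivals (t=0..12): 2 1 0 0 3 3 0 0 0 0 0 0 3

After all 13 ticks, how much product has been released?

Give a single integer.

t=0: arr=2 -> substrate=0 bound=2 product=0
t=1: arr=1 -> substrate=0 bound=3 product=0
t=2: arr=0 -> substrate=0 bound=1 product=2
t=3: arr=0 -> substrate=0 bound=0 product=3
t=4: arr=3 -> substrate=0 bound=3 product=3
t=5: arr=3 -> substrate=2 bound=4 product=3
t=6: arr=0 -> substrate=0 bound=3 product=6
t=7: arr=0 -> substrate=0 bound=2 product=7
t=8: arr=0 -> substrate=0 bound=0 product=9
t=9: arr=0 -> substrate=0 bound=0 product=9
t=10: arr=0 -> substrate=0 bound=0 product=9
t=11: arr=0 -> substrate=0 bound=0 product=9
t=12: arr=3 -> substrate=0 bound=3 product=9

Answer: 9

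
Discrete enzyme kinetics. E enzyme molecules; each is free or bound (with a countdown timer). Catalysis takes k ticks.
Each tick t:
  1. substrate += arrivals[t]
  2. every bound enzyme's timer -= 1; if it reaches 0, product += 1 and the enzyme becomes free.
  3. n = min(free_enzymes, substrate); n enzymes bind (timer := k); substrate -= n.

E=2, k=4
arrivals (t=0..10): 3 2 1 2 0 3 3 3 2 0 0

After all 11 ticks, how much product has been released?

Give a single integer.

Answer: 4

Derivation:
t=0: arr=3 -> substrate=1 bound=2 product=0
t=1: arr=2 -> substrate=3 bound=2 product=0
t=2: arr=1 -> substrate=4 bound=2 product=0
t=3: arr=2 -> substrate=6 bound=2 product=0
t=4: arr=0 -> substrate=4 bound=2 product=2
t=5: arr=3 -> substrate=7 bound=2 product=2
t=6: arr=3 -> substrate=10 bound=2 product=2
t=7: arr=3 -> substrate=13 bound=2 product=2
t=8: arr=2 -> substrate=13 bound=2 product=4
t=9: arr=0 -> substrate=13 bound=2 product=4
t=10: arr=0 -> substrate=13 bound=2 product=4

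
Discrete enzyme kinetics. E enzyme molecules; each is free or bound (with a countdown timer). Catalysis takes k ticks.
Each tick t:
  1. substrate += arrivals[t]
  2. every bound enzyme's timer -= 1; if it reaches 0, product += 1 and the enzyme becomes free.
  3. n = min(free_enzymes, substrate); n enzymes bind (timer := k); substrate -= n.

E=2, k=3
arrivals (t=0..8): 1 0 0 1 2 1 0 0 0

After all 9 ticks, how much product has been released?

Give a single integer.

t=0: arr=1 -> substrate=0 bound=1 product=0
t=1: arr=0 -> substrate=0 bound=1 product=0
t=2: arr=0 -> substrate=0 bound=1 product=0
t=3: arr=1 -> substrate=0 bound=1 product=1
t=4: arr=2 -> substrate=1 bound=2 product=1
t=5: arr=1 -> substrate=2 bound=2 product=1
t=6: arr=0 -> substrate=1 bound=2 product=2
t=7: arr=0 -> substrate=0 bound=2 product=3
t=8: arr=0 -> substrate=0 bound=2 product=3

Answer: 3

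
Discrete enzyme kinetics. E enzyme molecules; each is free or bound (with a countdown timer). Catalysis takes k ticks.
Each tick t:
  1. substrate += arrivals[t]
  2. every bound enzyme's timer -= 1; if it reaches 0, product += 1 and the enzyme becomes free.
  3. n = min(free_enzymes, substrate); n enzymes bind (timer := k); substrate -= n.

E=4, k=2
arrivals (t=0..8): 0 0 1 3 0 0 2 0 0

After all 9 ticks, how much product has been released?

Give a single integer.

t=0: arr=0 -> substrate=0 bound=0 product=0
t=1: arr=0 -> substrate=0 bound=0 product=0
t=2: arr=1 -> substrate=0 bound=1 product=0
t=3: arr=3 -> substrate=0 bound=4 product=0
t=4: arr=0 -> substrate=0 bound=3 product=1
t=5: arr=0 -> substrate=0 bound=0 product=4
t=6: arr=2 -> substrate=0 bound=2 product=4
t=7: arr=0 -> substrate=0 bound=2 product=4
t=8: arr=0 -> substrate=0 bound=0 product=6

Answer: 6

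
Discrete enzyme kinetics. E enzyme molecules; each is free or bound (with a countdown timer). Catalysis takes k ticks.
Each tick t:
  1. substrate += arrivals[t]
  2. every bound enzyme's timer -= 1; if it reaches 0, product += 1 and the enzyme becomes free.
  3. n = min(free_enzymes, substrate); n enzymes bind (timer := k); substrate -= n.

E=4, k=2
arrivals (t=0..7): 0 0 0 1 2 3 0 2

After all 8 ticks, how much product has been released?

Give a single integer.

Answer: 5

Derivation:
t=0: arr=0 -> substrate=0 bound=0 product=0
t=1: arr=0 -> substrate=0 bound=0 product=0
t=2: arr=0 -> substrate=0 bound=0 product=0
t=3: arr=1 -> substrate=0 bound=1 product=0
t=4: arr=2 -> substrate=0 bound=3 product=0
t=5: arr=3 -> substrate=1 bound=4 product=1
t=6: arr=0 -> substrate=0 bound=3 product=3
t=7: arr=2 -> substrate=0 bound=3 product=5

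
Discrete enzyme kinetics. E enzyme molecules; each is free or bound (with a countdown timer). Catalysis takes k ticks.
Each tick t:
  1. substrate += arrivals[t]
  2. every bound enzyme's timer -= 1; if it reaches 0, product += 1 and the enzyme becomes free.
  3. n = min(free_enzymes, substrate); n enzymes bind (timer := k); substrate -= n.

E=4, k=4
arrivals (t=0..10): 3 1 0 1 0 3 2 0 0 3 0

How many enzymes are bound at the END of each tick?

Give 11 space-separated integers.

Answer: 3 4 4 4 2 4 4 4 4 4 4

Derivation:
t=0: arr=3 -> substrate=0 bound=3 product=0
t=1: arr=1 -> substrate=0 bound=4 product=0
t=2: arr=0 -> substrate=0 bound=4 product=0
t=3: arr=1 -> substrate=1 bound=4 product=0
t=4: arr=0 -> substrate=0 bound=2 product=3
t=5: arr=3 -> substrate=0 bound=4 product=4
t=6: arr=2 -> substrate=2 bound=4 product=4
t=7: arr=0 -> substrate=2 bound=4 product=4
t=8: arr=0 -> substrate=1 bound=4 product=5
t=9: arr=3 -> substrate=1 bound=4 product=8
t=10: arr=0 -> substrate=1 bound=4 product=8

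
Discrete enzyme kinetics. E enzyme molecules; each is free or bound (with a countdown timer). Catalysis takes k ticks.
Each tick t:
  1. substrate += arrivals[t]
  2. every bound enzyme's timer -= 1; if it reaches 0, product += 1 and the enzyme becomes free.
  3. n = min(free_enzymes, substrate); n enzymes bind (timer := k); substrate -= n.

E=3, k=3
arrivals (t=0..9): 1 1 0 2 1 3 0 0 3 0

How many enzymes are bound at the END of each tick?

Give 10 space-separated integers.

t=0: arr=1 -> substrate=0 bound=1 product=0
t=1: arr=1 -> substrate=0 bound=2 product=0
t=2: arr=0 -> substrate=0 bound=2 product=0
t=3: arr=2 -> substrate=0 bound=3 product=1
t=4: arr=1 -> substrate=0 bound=3 product=2
t=5: arr=3 -> substrate=3 bound=3 product=2
t=6: arr=0 -> substrate=1 bound=3 product=4
t=7: arr=0 -> substrate=0 bound=3 product=5
t=8: arr=3 -> substrate=3 bound=3 product=5
t=9: arr=0 -> substrate=1 bound=3 product=7

Answer: 1 2 2 3 3 3 3 3 3 3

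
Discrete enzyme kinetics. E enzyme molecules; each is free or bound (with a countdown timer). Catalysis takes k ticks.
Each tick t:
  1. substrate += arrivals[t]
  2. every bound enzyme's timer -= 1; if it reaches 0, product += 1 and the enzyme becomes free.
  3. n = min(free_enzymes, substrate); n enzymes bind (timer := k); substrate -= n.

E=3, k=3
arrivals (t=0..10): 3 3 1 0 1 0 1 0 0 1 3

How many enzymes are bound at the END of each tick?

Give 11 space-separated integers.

Answer: 3 3 3 3 3 3 3 3 3 1 3

Derivation:
t=0: arr=3 -> substrate=0 bound=3 product=0
t=1: arr=3 -> substrate=3 bound=3 product=0
t=2: arr=1 -> substrate=4 bound=3 product=0
t=3: arr=0 -> substrate=1 bound=3 product=3
t=4: arr=1 -> substrate=2 bound=3 product=3
t=5: arr=0 -> substrate=2 bound=3 product=3
t=6: arr=1 -> substrate=0 bound=3 product=6
t=7: arr=0 -> substrate=0 bound=3 product=6
t=8: arr=0 -> substrate=0 bound=3 product=6
t=9: arr=1 -> substrate=0 bound=1 product=9
t=10: arr=3 -> substrate=1 bound=3 product=9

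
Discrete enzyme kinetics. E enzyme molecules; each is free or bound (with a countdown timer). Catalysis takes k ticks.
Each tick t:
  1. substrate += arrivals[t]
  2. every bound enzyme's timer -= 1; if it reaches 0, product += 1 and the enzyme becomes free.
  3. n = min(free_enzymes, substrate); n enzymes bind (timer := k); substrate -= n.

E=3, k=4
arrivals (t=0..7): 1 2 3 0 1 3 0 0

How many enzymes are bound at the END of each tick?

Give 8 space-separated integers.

Answer: 1 3 3 3 3 3 3 3

Derivation:
t=0: arr=1 -> substrate=0 bound=1 product=0
t=1: arr=2 -> substrate=0 bound=3 product=0
t=2: arr=3 -> substrate=3 bound=3 product=0
t=3: arr=0 -> substrate=3 bound=3 product=0
t=4: arr=1 -> substrate=3 bound=3 product=1
t=5: arr=3 -> substrate=4 bound=3 product=3
t=6: arr=0 -> substrate=4 bound=3 product=3
t=7: arr=0 -> substrate=4 bound=3 product=3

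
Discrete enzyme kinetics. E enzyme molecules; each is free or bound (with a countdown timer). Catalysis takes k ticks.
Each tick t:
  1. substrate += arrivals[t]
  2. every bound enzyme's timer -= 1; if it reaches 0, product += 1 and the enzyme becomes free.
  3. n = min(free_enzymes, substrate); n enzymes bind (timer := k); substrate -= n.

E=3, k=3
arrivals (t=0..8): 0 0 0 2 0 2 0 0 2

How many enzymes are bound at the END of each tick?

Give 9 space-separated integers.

Answer: 0 0 0 2 2 3 2 2 3

Derivation:
t=0: arr=0 -> substrate=0 bound=0 product=0
t=1: arr=0 -> substrate=0 bound=0 product=0
t=2: arr=0 -> substrate=0 bound=0 product=0
t=3: arr=2 -> substrate=0 bound=2 product=0
t=4: arr=0 -> substrate=0 bound=2 product=0
t=5: arr=2 -> substrate=1 bound=3 product=0
t=6: arr=0 -> substrate=0 bound=2 product=2
t=7: arr=0 -> substrate=0 bound=2 product=2
t=8: arr=2 -> substrate=0 bound=3 product=3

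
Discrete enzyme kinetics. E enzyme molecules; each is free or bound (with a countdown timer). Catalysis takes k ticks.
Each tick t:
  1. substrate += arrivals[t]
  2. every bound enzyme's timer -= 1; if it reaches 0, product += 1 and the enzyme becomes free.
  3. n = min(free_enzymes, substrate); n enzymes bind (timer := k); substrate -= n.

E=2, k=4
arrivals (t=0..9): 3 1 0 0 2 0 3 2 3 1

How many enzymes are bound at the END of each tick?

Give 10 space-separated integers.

Answer: 2 2 2 2 2 2 2 2 2 2

Derivation:
t=0: arr=3 -> substrate=1 bound=2 product=0
t=1: arr=1 -> substrate=2 bound=2 product=0
t=2: arr=0 -> substrate=2 bound=2 product=0
t=3: arr=0 -> substrate=2 bound=2 product=0
t=4: arr=2 -> substrate=2 bound=2 product=2
t=5: arr=0 -> substrate=2 bound=2 product=2
t=6: arr=3 -> substrate=5 bound=2 product=2
t=7: arr=2 -> substrate=7 bound=2 product=2
t=8: arr=3 -> substrate=8 bound=2 product=4
t=9: arr=1 -> substrate=9 bound=2 product=4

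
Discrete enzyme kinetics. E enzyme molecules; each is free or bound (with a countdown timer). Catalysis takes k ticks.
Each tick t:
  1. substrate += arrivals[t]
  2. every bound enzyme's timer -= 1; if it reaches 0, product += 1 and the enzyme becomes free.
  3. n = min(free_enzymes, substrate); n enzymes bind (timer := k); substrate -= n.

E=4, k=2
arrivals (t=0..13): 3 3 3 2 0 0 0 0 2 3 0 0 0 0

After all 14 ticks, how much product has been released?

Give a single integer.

Answer: 16

Derivation:
t=0: arr=3 -> substrate=0 bound=3 product=0
t=1: arr=3 -> substrate=2 bound=4 product=0
t=2: arr=3 -> substrate=2 bound=4 product=3
t=3: arr=2 -> substrate=3 bound=4 product=4
t=4: arr=0 -> substrate=0 bound=4 product=7
t=5: arr=0 -> substrate=0 bound=3 product=8
t=6: arr=0 -> substrate=0 bound=0 product=11
t=7: arr=0 -> substrate=0 bound=0 product=11
t=8: arr=2 -> substrate=0 bound=2 product=11
t=9: arr=3 -> substrate=1 bound=4 product=11
t=10: arr=0 -> substrate=0 bound=3 product=13
t=11: arr=0 -> substrate=0 bound=1 product=15
t=12: arr=0 -> substrate=0 bound=0 product=16
t=13: arr=0 -> substrate=0 bound=0 product=16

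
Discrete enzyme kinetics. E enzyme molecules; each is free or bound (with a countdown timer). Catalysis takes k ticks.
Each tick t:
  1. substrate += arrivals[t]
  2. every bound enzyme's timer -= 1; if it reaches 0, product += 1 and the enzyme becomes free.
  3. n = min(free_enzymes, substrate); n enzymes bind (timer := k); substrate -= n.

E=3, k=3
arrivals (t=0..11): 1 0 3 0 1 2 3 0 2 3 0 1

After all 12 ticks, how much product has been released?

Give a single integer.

Answer: 9

Derivation:
t=0: arr=1 -> substrate=0 bound=1 product=0
t=1: arr=0 -> substrate=0 bound=1 product=0
t=2: arr=3 -> substrate=1 bound=3 product=0
t=3: arr=0 -> substrate=0 bound=3 product=1
t=4: arr=1 -> substrate=1 bound=3 product=1
t=5: arr=2 -> substrate=1 bound=3 product=3
t=6: arr=3 -> substrate=3 bound=3 product=4
t=7: arr=0 -> substrate=3 bound=3 product=4
t=8: arr=2 -> substrate=3 bound=3 product=6
t=9: arr=3 -> substrate=5 bound=3 product=7
t=10: arr=0 -> substrate=5 bound=3 product=7
t=11: arr=1 -> substrate=4 bound=3 product=9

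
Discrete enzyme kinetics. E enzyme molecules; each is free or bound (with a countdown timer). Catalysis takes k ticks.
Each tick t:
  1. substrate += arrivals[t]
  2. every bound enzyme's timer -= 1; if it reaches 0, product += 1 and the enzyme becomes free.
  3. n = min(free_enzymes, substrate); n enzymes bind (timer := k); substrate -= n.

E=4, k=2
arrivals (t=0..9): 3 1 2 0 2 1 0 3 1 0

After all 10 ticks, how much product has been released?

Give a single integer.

t=0: arr=3 -> substrate=0 bound=3 product=0
t=1: arr=1 -> substrate=0 bound=4 product=0
t=2: arr=2 -> substrate=0 bound=3 product=3
t=3: arr=0 -> substrate=0 bound=2 product=4
t=4: arr=2 -> substrate=0 bound=2 product=6
t=5: arr=1 -> substrate=0 bound=3 product=6
t=6: arr=0 -> substrate=0 bound=1 product=8
t=7: arr=3 -> substrate=0 bound=3 product=9
t=8: arr=1 -> substrate=0 bound=4 product=9
t=9: arr=0 -> substrate=0 bound=1 product=12

Answer: 12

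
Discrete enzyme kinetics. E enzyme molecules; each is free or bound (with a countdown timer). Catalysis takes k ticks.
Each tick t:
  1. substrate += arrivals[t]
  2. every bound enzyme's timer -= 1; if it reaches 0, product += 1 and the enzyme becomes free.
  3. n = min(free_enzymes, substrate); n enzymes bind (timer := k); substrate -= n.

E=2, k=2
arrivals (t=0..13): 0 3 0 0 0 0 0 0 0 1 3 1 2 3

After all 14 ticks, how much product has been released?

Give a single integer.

t=0: arr=0 -> substrate=0 bound=0 product=0
t=1: arr=3 -> substrate=1 bound=2 product=0
t=2: arr=0 -> substrate=1 bound=2 product=0
t=3: arr=0 -> substrate=0 bound=1 product=2
t=4: arr=0 -> substrate=0 bound=1 product=2
t=5: arr=0 -> substrate=0 bound=0 product=3
t=6: arr=0 -> substrate=0 bound=0 product=3
t=7: arr=0 -> substrate=0 bound=0 product=3
t=8: arr=0 -> substrate=0 bound=0 product=3
t=9: arr=1 -> substrate=0 bound=1 product=3
t=10: arr=3 -> substrate=2 bound=2 product=3
t=11: arr=1 -> substrate=2 bound=2 product=4
t=12: arr=2 -> substrate=3 bound=2 product=5
t=13: arr=3 -> substrate=5 bound=2 product=6

Answer: 6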